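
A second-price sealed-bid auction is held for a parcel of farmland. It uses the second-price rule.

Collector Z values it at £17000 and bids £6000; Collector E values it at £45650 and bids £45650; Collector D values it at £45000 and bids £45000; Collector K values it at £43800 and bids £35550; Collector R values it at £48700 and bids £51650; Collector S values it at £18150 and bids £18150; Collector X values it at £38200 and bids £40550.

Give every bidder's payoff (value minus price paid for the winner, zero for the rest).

Collector Z £0, Collector E £0, Collector D £0, Collector K £0, Collector R £3050, Collector S £0, Collector X £0.

Bids in descending order: Collector R £51650; Collector E £45650; Collector D £45000; Collector X £40550; Collector K £35550; Collector S £18150; Collector Z £6000.
Collector R has the top bid and wins; the price is the second-highest bid, £45650.
Collector R's payoff = £48700 − £45650 = £3050. All other bidders lose, so their payoff is 0.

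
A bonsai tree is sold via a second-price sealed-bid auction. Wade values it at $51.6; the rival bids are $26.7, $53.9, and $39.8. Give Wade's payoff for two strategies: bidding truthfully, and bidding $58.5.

(a) $0.0  (b) -$2.3

The highest competing bid is $53.9.
Bidding truthfully at $51.6: the top bid is $53.9 (a rival), so Wade loses. Payoff = $0.0.
Bidding $58.5: Wade has the top bid, wins, and pays the second-highest bid $53.9. Payoff = $51.6 − $53.9 = -$2.3.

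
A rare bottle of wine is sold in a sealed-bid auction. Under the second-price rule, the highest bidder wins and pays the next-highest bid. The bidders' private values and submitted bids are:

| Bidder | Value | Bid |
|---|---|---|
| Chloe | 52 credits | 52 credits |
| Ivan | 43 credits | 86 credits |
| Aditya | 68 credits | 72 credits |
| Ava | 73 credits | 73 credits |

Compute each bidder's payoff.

Ranking the bids: Ivan 86 credits, then Ava 73 credits, then Aditya 72 credits, then Chloe 52 credits.
Ivan has the top bid and wins; the price is the second-highest bid, 73 credits.
Ivan's payoff = 43 credits − 73 credits = -30 credits. All other bidders lose, so their payoff is 0.

Payoffs: Chloe 0 credits, Ivan -30 credits, Aditya 0 credits, Ava 0 credits.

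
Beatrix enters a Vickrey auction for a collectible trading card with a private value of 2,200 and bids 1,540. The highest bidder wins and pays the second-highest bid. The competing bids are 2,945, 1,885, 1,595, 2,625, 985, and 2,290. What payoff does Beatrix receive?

0

Highest competing bid: 2,945.
Beatrix's bid 1,540 is not the highest, so Beatrix loses, pays nothing, and earns zero payoff.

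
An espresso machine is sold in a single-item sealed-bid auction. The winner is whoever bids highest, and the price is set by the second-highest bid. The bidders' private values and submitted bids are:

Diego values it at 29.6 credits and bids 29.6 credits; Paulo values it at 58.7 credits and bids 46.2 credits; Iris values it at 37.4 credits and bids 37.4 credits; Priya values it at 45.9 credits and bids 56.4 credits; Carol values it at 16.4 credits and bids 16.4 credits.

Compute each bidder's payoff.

Payoffs: Diego 0.0 credits, Paulo 0.0 credits, Iris 0.0 credits, Priya -0.3 credits, Carol 0.0 credits.

Sorted high to low: Priya 56.4 credits, then Paulo 46.2 credits, then Iris 37.4 credits, then Diego 29.6 credits, then Carol 16.4 credits.
Priya has the top bid and wins; the price is the second-highest bid, 46.2 credits.
Priya's payoff = 45.9 credits − 46.2 credits = -0.3 credits. All other bidders lose, so their payoff is 0.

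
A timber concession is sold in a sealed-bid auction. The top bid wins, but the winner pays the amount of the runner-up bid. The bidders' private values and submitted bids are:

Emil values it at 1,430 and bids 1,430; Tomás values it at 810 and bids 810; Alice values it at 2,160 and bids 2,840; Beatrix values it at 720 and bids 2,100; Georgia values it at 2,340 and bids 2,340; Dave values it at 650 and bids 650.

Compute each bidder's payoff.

Ranking the bids: Alice 2,840, then Georgia 2,340, then Beatrix 2,100, then Emil 1,430, then Tomás 810, then Dave 650.
Alice has the top bid and wins; the price is the second-highest bid, 2,340.
Alice's payoff = 2,160 − 2,340 = -180. All other bidders lose, so their payoff is 0.

Emil 0, Tomás 0, Alice -180, Beatrix 0, Georgia 0, Dave 0.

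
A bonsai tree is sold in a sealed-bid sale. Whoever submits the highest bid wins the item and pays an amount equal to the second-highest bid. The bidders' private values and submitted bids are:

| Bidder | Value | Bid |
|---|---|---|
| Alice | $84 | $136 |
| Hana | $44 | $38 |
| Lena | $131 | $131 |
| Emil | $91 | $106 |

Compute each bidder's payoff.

Alice -$47, Hana $0, Lena $0, Emil $0.

Ranking the bids: Alice $136; Lena $131; Emil $106; Hana $38.
Alice has the top bid and wins; the price is the second-highest bid, $131.
Alice's payoff = $84 − $131 = -$47. All other bidders lose, so their payoff is 0.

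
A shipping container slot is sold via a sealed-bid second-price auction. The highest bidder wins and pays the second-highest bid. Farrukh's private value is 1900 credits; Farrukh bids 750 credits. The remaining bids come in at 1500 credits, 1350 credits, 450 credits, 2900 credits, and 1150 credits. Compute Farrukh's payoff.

Highest competing bid: 2900 credits.
Farrukh's bid 750 credits is not the highest, so Farrukh loses, pays nothing, and earns zero payoff.

Farrukh's payoff: 0 credits.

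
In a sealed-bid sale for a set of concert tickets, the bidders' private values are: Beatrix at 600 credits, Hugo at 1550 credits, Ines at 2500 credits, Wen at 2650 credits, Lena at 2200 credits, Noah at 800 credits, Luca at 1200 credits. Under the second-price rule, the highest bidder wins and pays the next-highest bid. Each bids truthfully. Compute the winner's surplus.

150 credits

Bids in descending order: Wen 2650 credits > Ines 2500 credits > Lena 2200 credits > Hugo 1550 credits > Luca 1200 credits > Noah 800 credits > Beatrix 600 credits.
Wen wins with the top bid and pays the second-highest, 2500 credits.
Surplus = 2650 credits − 2500 credits = 150 credits.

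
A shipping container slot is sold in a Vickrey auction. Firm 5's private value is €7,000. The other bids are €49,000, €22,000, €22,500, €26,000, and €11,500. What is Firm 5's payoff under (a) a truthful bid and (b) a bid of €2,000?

The highest competing bid is €49,000.
Bidding truthfully at €7,000: the top bid is €49,000 (a rival), so Firm 5 loses. Payoff = €0.
Bidding €2,000: the top bid is €49,000 (a rival), so Firm 5 loses. Payoff = €0.

Truthful: €0; alternative: €0.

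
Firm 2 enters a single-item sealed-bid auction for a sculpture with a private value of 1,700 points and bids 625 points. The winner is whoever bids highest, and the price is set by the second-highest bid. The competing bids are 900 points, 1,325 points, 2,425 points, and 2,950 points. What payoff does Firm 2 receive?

Highest competing bid: 2,950 points.
Firm 2's bid 625 points is not the highest, so Firm 2 loses, pays nothing, and earns zero payoff.

0 points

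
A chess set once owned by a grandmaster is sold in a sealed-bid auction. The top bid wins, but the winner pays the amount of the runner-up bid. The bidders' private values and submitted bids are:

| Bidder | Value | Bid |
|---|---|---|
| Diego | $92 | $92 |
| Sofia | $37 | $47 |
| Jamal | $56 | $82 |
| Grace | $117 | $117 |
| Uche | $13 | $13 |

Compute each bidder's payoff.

Diego $0, Sofia $0, Jamal $0, Grace $25, Uche $0.

Sorted high to low: Grace $117, then Diego $92, then Jamal $82, then Sofia $47, then Uche $13.
Grace has the top bid and wins; the price is the second-highest bid, $92.
Grace's payoff = $117 − $92 = $25. All other bidders lose, so their payoff is 0.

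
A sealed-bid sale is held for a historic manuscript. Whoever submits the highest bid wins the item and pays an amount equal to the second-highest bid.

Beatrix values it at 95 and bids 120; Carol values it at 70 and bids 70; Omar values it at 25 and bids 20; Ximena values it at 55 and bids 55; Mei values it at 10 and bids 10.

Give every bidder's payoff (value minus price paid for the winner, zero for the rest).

Payoffs: Beatrix 25, Carol 0, Omar 0, Ximena 0, Mei 0.

Ranking the bids: Beatrix 120; Carol 70; Ximena 55; Omar 20; Mei 10.
Beatrix has the top bid and wins; the price is the second-highest bid, 70.
Beatrix's payoff = 95 − 70 = 25. All other bidders lose, so their payoff is 0.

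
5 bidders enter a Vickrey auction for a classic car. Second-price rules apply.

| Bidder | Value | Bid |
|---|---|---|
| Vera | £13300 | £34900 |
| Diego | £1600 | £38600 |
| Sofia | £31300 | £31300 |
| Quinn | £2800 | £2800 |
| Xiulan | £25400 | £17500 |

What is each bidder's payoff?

Payoffs: Vera £0, Diego -£33300, Sofia £0, Quinn £0, Xiulan £0.

Ordered from highest: Diego £38600; Vera £34900; Sofia £31300; Xiulan £17500; Quinn £2800.
Diego has the top bid and wins; the price is the second-highest bid, £34900.
Diego's payoff = £1600 − £34900 = -£33300. All other bidders lose, so their payoff is 0.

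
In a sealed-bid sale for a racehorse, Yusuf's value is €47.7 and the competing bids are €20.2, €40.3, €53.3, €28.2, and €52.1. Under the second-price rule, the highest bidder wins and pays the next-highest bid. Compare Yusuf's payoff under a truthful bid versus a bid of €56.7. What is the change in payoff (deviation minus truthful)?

Change in payoff: -€5.6.

The highest competing bid is €53.3.
Bidding truthfully at €47.7: the top bid is €53.3 (a rival), so Yusuf loses. Payoff = €0.0.
Bidding €56.7: Yusuf has the top bid, wins, and pays the second-highest bid €53.3. Payoff = €47.7 − €53.3 = -€5.6.
Change = -€5.6 − €0.0 = -€5.6.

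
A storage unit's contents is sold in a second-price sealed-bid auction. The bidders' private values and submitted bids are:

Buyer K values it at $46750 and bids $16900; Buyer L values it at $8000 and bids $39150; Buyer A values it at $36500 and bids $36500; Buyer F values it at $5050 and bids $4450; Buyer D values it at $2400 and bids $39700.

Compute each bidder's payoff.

Ranking the bids: Buyer D $39700; Buyer L $39150; Buyer A $36500; Buyer K $16900; Buyer F $4450.
Buyer D has the top bid and wins; the price is the second-highest bid, $39150.
Buyer D's payoff = $2400 − $39150 = -$36750. All other bidders lose, so their payoff is 0.

Payoffs: Buyer K $0, Buyer L $0, Buyer A $0, Buyer F $0, Buyer D -$36750.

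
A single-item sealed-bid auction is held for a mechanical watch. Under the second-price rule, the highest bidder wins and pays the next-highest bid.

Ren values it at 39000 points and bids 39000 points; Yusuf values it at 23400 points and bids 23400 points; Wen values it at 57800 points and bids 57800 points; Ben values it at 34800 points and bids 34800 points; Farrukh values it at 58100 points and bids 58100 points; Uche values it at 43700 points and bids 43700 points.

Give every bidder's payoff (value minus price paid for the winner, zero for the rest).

Ranking the bids: Farrukh 58100 points > Wen 57800 points > Uche 43700 points > Ren 39000 points > Ben 34800 points > Yusuf 23400 points.
Farrukh has the top bid and wins; the price is the second-highest bid, 57800 points.
Farrukh's payoff = 58100 points − 57800 points = 300 points. All other bidders lose, so their payoff is 0.

Ren 0 points, Yusuf 0 points, Wen 0 points, Ben 0 points, Farrukh 300 points, Uche 0 points.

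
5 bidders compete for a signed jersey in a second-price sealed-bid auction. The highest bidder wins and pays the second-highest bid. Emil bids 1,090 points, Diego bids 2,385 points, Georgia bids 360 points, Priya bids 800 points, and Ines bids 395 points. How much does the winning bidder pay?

Ordered from highest: Diego 2,385 points, then Emil 1,090 points, then Priya 800 points, then Ines 395 points, then Georgia 360 points.
Diego has the highest bid, so Diego wins.
The second-highest bid is 1,090 points, so that is what Diego pays.

The winner pays 1,090 points.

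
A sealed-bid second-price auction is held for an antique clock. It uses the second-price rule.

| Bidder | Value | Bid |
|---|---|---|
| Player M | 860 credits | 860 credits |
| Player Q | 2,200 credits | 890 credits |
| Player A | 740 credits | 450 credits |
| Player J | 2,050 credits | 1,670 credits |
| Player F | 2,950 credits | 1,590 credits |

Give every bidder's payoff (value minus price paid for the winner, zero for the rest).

Payoffs: Player M 0 credits, Player Q 0 credits, Player A 0 credits, Player J 460 credits, Player F 0 credits.

Ordered from highest: Player J 1,670 credits, then Player F 1,590 credits, then Player Q 890 credits, then Player M 860 credits, then Player A 450 credits.
Player J has the top bid and wins; the price is the second-highest bid, 1,590 credits.
Player J's payoff = 2,050 credits − 1,590 credits = 460 credits. All other bidders lose, so their payoff is 0.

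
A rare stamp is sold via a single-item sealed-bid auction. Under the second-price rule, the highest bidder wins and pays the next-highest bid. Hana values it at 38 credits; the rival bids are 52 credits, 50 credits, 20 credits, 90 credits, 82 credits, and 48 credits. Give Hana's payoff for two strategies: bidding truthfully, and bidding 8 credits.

(a) 0 credits  (b) 0 credits

The highest competing bid is 90 credits.
Bidding truthfully at 38 credits: the top bid is 90 credits (a rival), so Hana loses. Payoff = 0 credits.
Bidding 8 credits: the top bid is 90 credits (a rival), so Hana loses. Payoff = 0 credits.
The bid only affects whether you win, not the price — here both bids land on the same side of the top rival bid, so the deviation is payoff-neutral.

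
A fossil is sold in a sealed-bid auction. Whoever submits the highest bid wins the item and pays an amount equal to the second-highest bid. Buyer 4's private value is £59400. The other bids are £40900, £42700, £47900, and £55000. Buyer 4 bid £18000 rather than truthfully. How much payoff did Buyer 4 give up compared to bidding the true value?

The highest competing bid is £55000.
Bidding truthfully at £59400: Buyer 4 has the top bid, wins, and pays the second-highest bid £55000. Payoff = £59400 − £55000 = £4400.
Bidding £18000: the top bid is £55000 (a rival), so Buyer 4 loses. Payoff = £0.
Regret = truthful payoff − actual payoff = £4400 − £0 = £4400.
This is the dominant-strategy logic: truthful bidding weakly beats any alternative.

Payoff forgone: £4400.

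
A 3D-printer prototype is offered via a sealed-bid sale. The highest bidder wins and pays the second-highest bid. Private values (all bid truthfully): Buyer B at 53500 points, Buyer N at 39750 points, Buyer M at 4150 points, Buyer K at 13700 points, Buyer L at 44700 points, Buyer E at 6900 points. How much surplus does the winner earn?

Ranking the bids: Buyer B 53500 points; Buyer L 44700 points; Buyer N 39750 points; Buyer K 13700 points; Buyer E 6900 points; Buyer M 4150 points.
Buyer B wins with the top bid and pays the second-highest, 44700 points.
Surplus = 53500 points − 44700 points = 8800 points.

Surplus = 8800 points.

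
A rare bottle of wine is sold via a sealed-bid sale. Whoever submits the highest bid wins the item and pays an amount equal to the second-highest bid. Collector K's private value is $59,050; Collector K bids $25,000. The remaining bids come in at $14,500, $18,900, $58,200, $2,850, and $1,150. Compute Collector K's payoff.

$0

Highest competing bid: $58,200.
Collector K's bid $25,000 is not the highest, so Collector K loses, pays nothing, and earns zero payoff.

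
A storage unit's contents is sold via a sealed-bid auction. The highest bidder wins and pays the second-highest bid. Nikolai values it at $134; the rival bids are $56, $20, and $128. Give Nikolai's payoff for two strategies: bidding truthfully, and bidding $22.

Truthful: $6; alternative: $0.

The highest competing bid is $128.
Bidding truthfully at $134: Nikolai has the top bid, wins, and pays the second-highest bid $128. Payoff = $134 − $128 = $6.
Bidding $22: the top bid is $128 (a rival), so Nikolai loses. Payoff = $0.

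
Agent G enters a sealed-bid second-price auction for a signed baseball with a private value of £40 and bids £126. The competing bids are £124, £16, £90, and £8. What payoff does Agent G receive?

Highest competing bid: £124.
Agent G's bid £126 is the highest overall, so Agent G wins and pays the second-highest bid, £124.
Payoff = value − price = £40 − £124 = -£84.
Overbidding won the item at a price above value — truthful bidding would have avoided this loss.

Payoff = -£84.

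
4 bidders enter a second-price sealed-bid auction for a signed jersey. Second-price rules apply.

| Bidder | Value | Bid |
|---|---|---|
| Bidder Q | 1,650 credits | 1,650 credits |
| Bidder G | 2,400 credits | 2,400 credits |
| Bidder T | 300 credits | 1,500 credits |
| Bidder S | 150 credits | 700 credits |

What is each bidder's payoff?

Ordered from highest: Bidder G 2,400 credits > Bidder Q 1,650 credits > Bidder T 1,500 credits > Bidder S 700 credits.
Bidder G has the top bid and wins; the price is the second-highest bid, 1,650 credits.
Bidder G's payoff = 2,400 credits − 1,650 credits = 750 credits. All other bidders lose, so their payoff is 0.

Bidder Q 0 credits, Bidder G 750 credits, Bidder T 0 credits, Bidder S 0 credits.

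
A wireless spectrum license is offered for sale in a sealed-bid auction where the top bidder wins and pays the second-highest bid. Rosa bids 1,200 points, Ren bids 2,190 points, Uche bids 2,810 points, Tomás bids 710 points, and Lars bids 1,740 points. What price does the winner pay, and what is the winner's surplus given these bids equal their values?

Ordered from highest: Uche 2,810 points; Ren 2,190 points; Lars 1,740 points; Rosa 1,200 points; Tomás 710 points.
Uche is the highest bidder, so Uche wins.
Under the second-price rule, the price is the second-highest bid: 2,190 points.
Surplus = 2,810 points − 2,190 points = 620 points.

Price 2,190 points; surplus 620 points.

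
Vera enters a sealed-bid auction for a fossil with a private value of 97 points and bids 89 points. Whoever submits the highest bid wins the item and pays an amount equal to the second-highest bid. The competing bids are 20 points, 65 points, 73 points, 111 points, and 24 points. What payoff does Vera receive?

Vera's payoff: 0 points.

Highest competing bid: 111 points.
Vera's bid 89 points is not the highest, so Vera loses, pays nothing, and earns zero payoff.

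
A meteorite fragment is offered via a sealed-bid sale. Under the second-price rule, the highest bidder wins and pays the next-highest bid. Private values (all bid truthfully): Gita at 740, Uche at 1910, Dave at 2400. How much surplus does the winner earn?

Surplus = 490.

Sorted high to low: Dave 2400 > Uche 1910 > Gita 740.
Dave wins with the top bid and pays the second-highest, 1910.
Surplus = 2400 − 1910 = 490.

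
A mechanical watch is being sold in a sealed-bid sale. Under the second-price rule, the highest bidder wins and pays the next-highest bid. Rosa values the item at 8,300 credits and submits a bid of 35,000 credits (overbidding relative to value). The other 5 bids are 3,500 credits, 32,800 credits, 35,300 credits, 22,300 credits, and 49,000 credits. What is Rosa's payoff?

Rosa's payoff: 0 credits.

Highest competing bid: 49,000 credits.
Rosa's bid 35,000 credits is not the highest, so Rosa loses, pays nothing, and earns zero payoff.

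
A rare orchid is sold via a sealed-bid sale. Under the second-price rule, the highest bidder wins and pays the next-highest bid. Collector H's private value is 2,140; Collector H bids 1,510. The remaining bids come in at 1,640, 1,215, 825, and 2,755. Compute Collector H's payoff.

0

Highest competing bid: 2,755.
Collector H's bid 1,510 is not the highest, so Collector H loses, pays nothing, and earns zero payoff.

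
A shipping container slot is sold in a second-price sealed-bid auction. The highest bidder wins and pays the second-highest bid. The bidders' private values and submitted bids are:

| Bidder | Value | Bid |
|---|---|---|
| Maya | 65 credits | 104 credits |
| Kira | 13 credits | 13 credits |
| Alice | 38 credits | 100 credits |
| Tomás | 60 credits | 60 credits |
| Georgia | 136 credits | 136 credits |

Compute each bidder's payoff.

Maya 0 credits, Kira 0 credits, Alice 0 credits, Tomás 0 credits, Georgia 32 credits.

Ranking the bids: Georgia 136 credits; Maya 104 credits; Alice 100 credits; Tomás 60 credits; Kira 13 credits.
Georgia has the top bid and wins; the price is the second-highest bid, 104 credits.
Georgia's payoff = 136 credits − 104 credits = 32 credits. All other bidders lose, so their payoff is 0.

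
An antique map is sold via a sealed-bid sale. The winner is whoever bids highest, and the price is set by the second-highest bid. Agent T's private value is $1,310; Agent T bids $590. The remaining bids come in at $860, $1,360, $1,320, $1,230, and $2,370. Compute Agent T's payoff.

Agent T's payoff: $0.

Highest competing bid: $2,370.
Agent T's bid $590 is not the highest, so Agent T loses, pays nothing, and earns zero payoff.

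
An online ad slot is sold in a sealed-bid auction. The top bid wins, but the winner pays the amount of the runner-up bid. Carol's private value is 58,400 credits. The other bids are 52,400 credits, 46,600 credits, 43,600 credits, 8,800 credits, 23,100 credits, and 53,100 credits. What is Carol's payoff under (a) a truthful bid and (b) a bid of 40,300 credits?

The highest competing bid is 53,100 credits.
Bidding truthfully at 58,400 credits: Carol has the top bid, wins, and pays the second-highest bid 53,100 credits. Payoff = 58,400 credits − 53,100 credits = 5,300 credits.
Bidding 40,300 credits: the top bid is 53,100 credits (a rival), so Carol loses. Payoff = 0 credits.
This is the dominant-strategy logic: truthful bidding weakly beats any alternative.

Truthful: 5,300 credits; alternative: 0 credits.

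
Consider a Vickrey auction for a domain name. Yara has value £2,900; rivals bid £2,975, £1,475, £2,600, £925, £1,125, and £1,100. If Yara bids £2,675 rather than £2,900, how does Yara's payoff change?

The highest competing bid is £2,975.
Bidding truthfully at £2,900: the top bid is £2,975 (a rival), so Yara loses. Payoff = £0.
Bidding £2,675: the top bid is £2,975 (a rival), so Yara loses. Payoff = £0.
Change = £0 − £0 = £0.

£0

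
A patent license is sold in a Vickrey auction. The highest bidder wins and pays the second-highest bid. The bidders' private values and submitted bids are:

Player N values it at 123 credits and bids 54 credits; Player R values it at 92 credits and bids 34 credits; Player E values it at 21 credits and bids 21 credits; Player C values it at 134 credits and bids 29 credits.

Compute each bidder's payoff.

Sorted high to low: Player N 54 credits > Player R 34 credits > Player C 29 credits > Player E 21 credits.
Player N has the top bid and wins; the price is the second-highest bid, 34 credits.
Player N's payoff = 123 credits − 34 credits = 89 credits. All other bidders lose, so their payoff is 0.

Player N 89 credits, Player R 0 credits, Player E 0 credits, Player C 0 credits.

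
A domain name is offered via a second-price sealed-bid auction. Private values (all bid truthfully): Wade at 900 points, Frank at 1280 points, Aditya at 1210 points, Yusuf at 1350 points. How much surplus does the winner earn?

Surplus = 70 points.

Sorted high to low: Yusuf 1350 points, then Frank 1280 points, then Aditya 1210 points, then Wade 900 points.
Yusuf wins with the top bid and pays the second-highest, 1280 points.
Surplus = 1350 points − 1280 points = 70 points.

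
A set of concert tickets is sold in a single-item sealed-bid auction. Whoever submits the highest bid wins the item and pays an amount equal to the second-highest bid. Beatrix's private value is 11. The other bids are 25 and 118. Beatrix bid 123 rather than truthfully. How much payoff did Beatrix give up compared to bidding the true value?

The highest competing bid is 118.
Bidding truthfully at 11: the top bid is 118 (a rival), so Beatrix loses. Payoff = 0.
Bidding 123: Beatrix has the top bid, wins, and pays the second-highest bid 118. Payoff = 11 − 118 = -107.
Regret = truthful payoff − actual payoff = 0 − -107 = 107.

107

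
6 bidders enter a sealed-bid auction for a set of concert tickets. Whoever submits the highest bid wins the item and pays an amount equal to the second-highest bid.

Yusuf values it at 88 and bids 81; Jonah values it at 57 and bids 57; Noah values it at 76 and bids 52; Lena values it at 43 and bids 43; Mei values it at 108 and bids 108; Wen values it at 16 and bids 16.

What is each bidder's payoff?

Ranking the bids: Mei 108 > Yusuf 81 > Jonah 57 > Noah 52 > Lena 43 > Wen 16.
Mei has the top bid and wins; the price is the second-highest bid, 81.
Mei's payoff = 108 − 81 = 27. All other bidders lose, so their payoff is 0.

Payoffs: Yusuf 0, Jonah 0, Noah 0, Lena 0, Mei 27, Wen 0.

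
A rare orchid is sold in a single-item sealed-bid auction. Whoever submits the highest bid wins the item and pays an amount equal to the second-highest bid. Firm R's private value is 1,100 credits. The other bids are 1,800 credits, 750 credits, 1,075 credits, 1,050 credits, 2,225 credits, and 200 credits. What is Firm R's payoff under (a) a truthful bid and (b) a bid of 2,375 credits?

Truthful: 0 credits; alternative: -1,125 credits.

The highest competing bid is 2,225 credits.
Bidding truthfully at 1,100 credits: the top bid is 2,225 credits (a rival), so Firm R loses. Payoff = 0 credits.
Bidding 2,375 credits: Firm R has the top bid, wins, and pays the second-highest bid 2,225 credits. Payoff = 1,100 credits − 2,225 credits = -1,125 credits.
Deviating from a truthful bid can only lose payoff in a second-price auction — never gain.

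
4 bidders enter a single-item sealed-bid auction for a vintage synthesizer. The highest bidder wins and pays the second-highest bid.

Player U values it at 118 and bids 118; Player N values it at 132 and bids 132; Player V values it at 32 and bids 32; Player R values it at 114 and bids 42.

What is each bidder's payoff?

Ranking the bids: Player N 132, then Player U 118, then Player R 42, then Player V 32.
Player N has the top bid and wins; the price is the second-highest bid, 118.
Player N's payoff = 132 − 118 = 14. All other bidders lose, so their payoff is 0.

Payoffs: Player U 0, Player N 14, Player V 0, Player R 0.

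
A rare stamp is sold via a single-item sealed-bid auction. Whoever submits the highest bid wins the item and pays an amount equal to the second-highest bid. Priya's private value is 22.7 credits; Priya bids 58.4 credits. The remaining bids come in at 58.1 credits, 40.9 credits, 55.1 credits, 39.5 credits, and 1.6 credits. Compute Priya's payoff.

Highest competing bid: 58.1 credits.
Priya's bid 58.4 credits is the highest overall, so Priya wins and pays the second-highest bid, 58.1 credits.
Payoff = value − price = 22.7 credits − 58.1 credits = -35.4 credits.
Overbidding won the item at a price above value — truthful bidding would have avoided this loss.

Priya's payoff: -35.4 credits.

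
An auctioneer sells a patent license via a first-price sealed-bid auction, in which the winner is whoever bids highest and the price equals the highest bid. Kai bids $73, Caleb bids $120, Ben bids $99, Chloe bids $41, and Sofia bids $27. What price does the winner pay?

Sorted high to low: Caleb $120 > Ben $99 > Kai $73 > Chloe $41 > Sofia $27.
Caleb is the highest bidder, so Caleb wins.
Under the first-price rule, the price is the highest bid: $120.

$120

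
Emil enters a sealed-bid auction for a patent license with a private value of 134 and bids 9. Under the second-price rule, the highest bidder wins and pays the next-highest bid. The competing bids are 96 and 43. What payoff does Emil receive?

Highest competing bid: 96.
Emil's bid 9 is not the highest, so Emil loses, pays nothing, and earns zero payoff.

Payoff = 0.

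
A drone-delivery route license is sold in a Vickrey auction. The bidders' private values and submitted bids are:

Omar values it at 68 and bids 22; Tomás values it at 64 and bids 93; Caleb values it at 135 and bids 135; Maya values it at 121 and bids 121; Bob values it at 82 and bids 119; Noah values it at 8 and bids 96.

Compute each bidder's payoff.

Ranking the bids: Caleb 135; Maya 121; Bob 119; Noah 96; Tomás 93; Omar 22.
Caleb has the top bid and wins; the price is the second-highest bid, 121.
Caleb's payoff = 135 − 121 = 14. All other bidders lose, so their payoff is 0.

Payoffs: Omar 0, Tomás 0, Caleb 14, Maya 0, Bob 0, Noah 0.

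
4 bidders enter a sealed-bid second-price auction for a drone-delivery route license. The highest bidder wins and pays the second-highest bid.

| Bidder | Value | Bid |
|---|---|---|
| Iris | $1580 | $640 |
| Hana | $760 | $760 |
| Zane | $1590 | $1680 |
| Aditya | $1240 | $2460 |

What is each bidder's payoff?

Iris $0, Hana $0, Zane $0, Aditya -$440.

Sorted high to low: Aditya $2460 > Zane $1680 > Hana $760 > Iris $640.
Aditya has the top bid and wins; the price is the second-highest bid, $1680.
Aditya's payoff = $1240 − $1680 = -$440. All other bidders lose, so their payoff is 0.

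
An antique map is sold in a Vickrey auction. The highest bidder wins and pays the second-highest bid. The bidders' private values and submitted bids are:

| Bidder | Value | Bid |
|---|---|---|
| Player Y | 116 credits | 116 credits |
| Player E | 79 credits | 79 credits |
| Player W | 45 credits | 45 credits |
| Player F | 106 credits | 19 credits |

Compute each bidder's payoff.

Ordered from highest: Player Y 116 credits > Player E 79 credits > Player W 45 credits > Player F 19 credits.
Player Y has the top bid and wins; the price is the second-highest bid, 79 credits.
Player Y's payoff = 116 credits − 79 credits = 37 credits. All other bidders lose, so their payoff is 0.

Player Y 37 credits, Player E 0 credits, Player W 0 credits, Player F 0 credits.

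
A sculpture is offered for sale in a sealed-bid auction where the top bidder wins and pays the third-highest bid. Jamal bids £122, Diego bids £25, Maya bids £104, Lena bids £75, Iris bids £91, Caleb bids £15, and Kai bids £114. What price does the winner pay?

The winner pays £104.

Sorted high to low: Jamal £122 > Kai £114 > Maya £104 > Iris £91 > Lena £75 > Diego £25 > Caleb £15.
Jamal is the highest bidder, so Jamal wins.
Under the third-price rule, the price is the third-highest bid: £104.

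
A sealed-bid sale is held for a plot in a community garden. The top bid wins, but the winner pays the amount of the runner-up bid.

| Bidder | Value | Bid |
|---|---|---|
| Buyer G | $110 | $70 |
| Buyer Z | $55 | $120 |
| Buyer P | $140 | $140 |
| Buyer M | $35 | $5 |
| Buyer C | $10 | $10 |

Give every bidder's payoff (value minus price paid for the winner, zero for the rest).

Ordered from highest: Buyer P $140, then Buyer Z $120, then Buyer G $70, then Buyer C $10, then Buyer M $5.
Buyer P has the top bid and wins; the price is the second-highest bid, $120.
Buyer P's payoff = $140 − $120 = $20. All other bidders lose, so their payoff is 0.

Buyer G $0, Buyer Z $0, Buyer P $20, Buyer M $0, Buyer C $0.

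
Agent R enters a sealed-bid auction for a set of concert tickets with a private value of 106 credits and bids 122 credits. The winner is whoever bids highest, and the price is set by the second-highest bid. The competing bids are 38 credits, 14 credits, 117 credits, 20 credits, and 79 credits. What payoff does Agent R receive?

Agent R's payoff: -11 credits.

Highest competing bid: 117 credits.
Agent R's bid 122 credits is the highest overall, so Agent R wins and pays the second-highest bid, 117 credits.
Payoff = value − price = 106 credits − 117 credits = -11 credits.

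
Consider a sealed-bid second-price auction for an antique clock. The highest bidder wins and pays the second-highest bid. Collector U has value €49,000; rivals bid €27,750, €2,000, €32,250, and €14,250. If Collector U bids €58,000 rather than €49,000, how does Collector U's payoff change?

The highest competing bid is €32,250.
Bidding truthfully at €49,000: Collector U has the top bid, wins, and pays the second-highest bid €32,250. Payoff = €49,000 − €32,250 = €16,750.
Bidding €58,000: Collector U has the top bid, wins, and pays the second-highest bid €32,250. Payoff = €49,000 − €32,250 = €16,750.
Change = €16,750 − €16,750 = €0.

€0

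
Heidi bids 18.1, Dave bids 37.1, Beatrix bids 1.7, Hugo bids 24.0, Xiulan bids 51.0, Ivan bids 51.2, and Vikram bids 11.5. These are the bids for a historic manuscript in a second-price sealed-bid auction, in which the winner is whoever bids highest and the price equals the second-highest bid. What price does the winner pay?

Ranking the bids: Ivan 51.2, then Xiulan 51.0, then Dave 37.1, then Hugo 24.0, then Heidi 18.1, then Vikram 11.5, then Beatrix 1.7.
Ivan is the highest bidder, so Ivan wins.
Under the second-price rule, the price is the second-highest bid: 51.0.

Price paid: 51.0.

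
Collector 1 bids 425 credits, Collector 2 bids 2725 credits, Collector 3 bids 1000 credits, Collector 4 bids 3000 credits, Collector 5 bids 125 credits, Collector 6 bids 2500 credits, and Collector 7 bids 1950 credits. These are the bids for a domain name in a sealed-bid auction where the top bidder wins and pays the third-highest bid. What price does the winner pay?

The winner pays 2500 credits.

Ordered from highest: Collector 4 3000 credits, then Collector 2 2725 credits, then Collector 6 2500 credits, then Collector 7 1950 credits, then Collector 3 1000 credits, then Collector 1 425 credits, then Collector 5 125 credits.
Collector 4 is the highest bidder, so Collector 4 wins.
Under the third-price rule, the price is the third-highest bid: 2500 credits.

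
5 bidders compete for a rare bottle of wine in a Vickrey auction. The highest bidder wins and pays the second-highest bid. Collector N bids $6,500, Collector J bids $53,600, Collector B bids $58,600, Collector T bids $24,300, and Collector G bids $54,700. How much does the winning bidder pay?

Sorted high to low: Collector B $58,600 > Collector G $54,700 > Collector J $53,600 > Collector T $24,300 > Collector N $6,500.
Collector B has the highest bid, so Collector B wins.
The second-highest bid is $54,700, so that is what Collector B pays.

Price paid: $54,700.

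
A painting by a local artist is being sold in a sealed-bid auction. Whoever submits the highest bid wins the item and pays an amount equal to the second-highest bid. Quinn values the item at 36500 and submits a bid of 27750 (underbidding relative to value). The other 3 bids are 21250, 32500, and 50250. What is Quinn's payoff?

Highest competing bid: 50250.
Quinn's bid 27750 is not the highest, so Quinn loses, pays nothing, and earns zero payoff.

Payoff = 0.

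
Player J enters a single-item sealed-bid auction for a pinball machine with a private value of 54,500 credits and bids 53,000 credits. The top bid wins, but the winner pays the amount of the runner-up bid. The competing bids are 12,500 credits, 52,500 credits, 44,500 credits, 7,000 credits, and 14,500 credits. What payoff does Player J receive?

Highest competing bid: 52,500 credits.
Player J's bid 53,000 credits is the highest overall, so Player J wins and pays the second-highest bid, 52,500 credits.
Payoff = value − price = 54,500 credits − 52,500 credits = 2,000 credits.

2,000 credits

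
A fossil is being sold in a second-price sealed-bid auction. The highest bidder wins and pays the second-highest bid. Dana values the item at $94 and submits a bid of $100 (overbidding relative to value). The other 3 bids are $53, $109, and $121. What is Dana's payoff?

Highest competing bid: $121.
Dana's bid $100 is not the highest, so Dana loses, pays nothing, and earns zero payoff.

Dana's payoff: $0.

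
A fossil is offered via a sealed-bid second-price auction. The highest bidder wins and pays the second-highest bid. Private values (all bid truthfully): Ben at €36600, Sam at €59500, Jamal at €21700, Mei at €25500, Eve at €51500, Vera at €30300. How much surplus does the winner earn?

Ordered from highest: Sam €59500 > Eve €51500 > Ben €36600 > Vera €30300 > Mei €25500 > Jamal €21700.
Sam wins with the top bid and pays the second-highest, €51500.
Surplus = €59500 − €51500 = €8000.

€8000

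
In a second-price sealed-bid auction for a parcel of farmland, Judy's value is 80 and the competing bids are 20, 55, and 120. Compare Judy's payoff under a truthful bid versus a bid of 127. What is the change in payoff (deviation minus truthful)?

-40

The highest competing bid is 120.
Bidding truthfully at 80: the top bid is 120 (a rival), so Judy loses. Payoff = 0.
Bidding 127: Judy has the top bid, wins, and pays the second-highest bid 120. Payoff = 80 − 120 = -40.
Change = -40 − 0 = -40.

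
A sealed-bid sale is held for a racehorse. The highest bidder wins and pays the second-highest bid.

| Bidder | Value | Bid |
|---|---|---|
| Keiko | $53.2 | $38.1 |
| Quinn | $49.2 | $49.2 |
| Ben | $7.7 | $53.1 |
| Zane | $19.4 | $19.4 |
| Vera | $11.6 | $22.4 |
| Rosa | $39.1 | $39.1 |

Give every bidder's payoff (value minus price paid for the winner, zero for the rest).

Ordered from highest: Ben $53.1; Quinn $49.2; Rosa $39.1; Keiko $38.1; Vera $22.4; Zane $19.4.
Ben has the top bid and wins; the price is the second-highest bid, $49.2.
Ben's payoff = $7.7 − $49.2 = -$41.5. All other bidders lose, so their payoff is 0.

Payoffs: Keiko $0.0, Quinn $0.0, Ben -$41.5, Zane $0.0, Vera $0.0, Rosa $0.0.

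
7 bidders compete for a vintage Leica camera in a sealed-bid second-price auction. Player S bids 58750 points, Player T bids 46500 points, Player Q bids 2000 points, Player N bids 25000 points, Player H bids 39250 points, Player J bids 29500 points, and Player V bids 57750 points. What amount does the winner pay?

Bids in descending order: Player S 58750 points; Player V 57750 points; Player T 46500 points; Player H 39250 points; Player J 29500 points; Player N 25000 points; Player Q 2000 points.
Player S has the highest bid, so Player S wins.
The second-highest bid is 57750 points, so that is what Player S pays.

57750 points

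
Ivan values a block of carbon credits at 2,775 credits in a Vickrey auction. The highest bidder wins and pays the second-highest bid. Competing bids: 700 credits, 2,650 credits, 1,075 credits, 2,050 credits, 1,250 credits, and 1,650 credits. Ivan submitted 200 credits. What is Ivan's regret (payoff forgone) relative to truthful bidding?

Payoff forgone: 125 credits.

The highest competing bid is 2,650 credits.
Bidding truthfully at 2,775 credits: Ivan has the top bid, wins, and pays the second-highest bid 2,650 credits. Payoff = 2,775 credits − 2,650 credits = 125 credits.
Bidding 200 credits: the top bid is 2,650 credits (a rival), so Ivan loses. Payoff = 0 credits.
Regret = truthful payoff − actual payoff = 125 credits − 0 credits = 125 credits.
This is the dominant-strategy logic: truthful bidding weakly beats any alternative.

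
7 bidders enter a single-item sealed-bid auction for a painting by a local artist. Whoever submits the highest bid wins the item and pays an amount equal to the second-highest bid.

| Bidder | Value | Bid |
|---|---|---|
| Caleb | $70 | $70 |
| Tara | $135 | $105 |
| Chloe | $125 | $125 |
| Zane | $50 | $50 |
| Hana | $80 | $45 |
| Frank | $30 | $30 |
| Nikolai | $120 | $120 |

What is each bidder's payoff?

Ranking the bids: Chloe $125; Nikolai $120; Tara $105; Caleb $70; Zane $50; Hana $45; Frank $30.
Chloe has the top bid and wins; the price is the second-highest bid, $120.
Chloe's payoff = $125 − $120 = $5. All other bidders lose, so their payoff is 0.

Payoffs: Caleb $0, Tara $0, Chloe $5, Zane $0, Hana $0, Frank $0, Nikolai $0.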